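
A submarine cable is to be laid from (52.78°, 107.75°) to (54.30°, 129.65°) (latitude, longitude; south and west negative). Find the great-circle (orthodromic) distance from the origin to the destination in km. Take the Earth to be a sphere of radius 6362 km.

cos σ = sin φ₁ sin φ₂ + cos φ₁ cos φ₂ cos Δλ
      = sin(52.78°)sin(54.30°) + cos(52.78°)cos(54.30°)cos(21.90°) = 0.9742
σ = 13.049° → d = Rσ = 6362·0.22775 = 1449 km

1449 km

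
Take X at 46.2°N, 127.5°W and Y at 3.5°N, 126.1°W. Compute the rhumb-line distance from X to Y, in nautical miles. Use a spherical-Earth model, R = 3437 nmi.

Δψ = ln[tan(π/4+φ₂/2)/tan(π/4+φ₁/2)] = -0.8502;  Δφ = -0.7453 rad,  Δλ = +0.0244 rad
q = Δφ/Δψ = 0.8766
d = R·√(Δφ² + q²Δλ²) = 3437·0.74556 = 2563 nmi

2563 nmi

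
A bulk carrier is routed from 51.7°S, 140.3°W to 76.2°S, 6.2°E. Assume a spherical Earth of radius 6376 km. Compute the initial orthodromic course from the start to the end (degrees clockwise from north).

170.1°

N = sin Δλ·cos φ₂ = +0.1317;  D = cos φ₁ sin φ₂ − sin φ₁ cos φ₂ cos Δλ = -0.7580
initial course = atan2(N, D) = 170.15°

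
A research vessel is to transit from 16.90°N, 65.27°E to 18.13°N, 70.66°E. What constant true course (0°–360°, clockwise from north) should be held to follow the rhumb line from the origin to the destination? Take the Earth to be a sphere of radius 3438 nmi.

Meridional parts: M(φ₁)=+0.2993, M(φ₂)=+0.3218 → ΔM = +0.0225;  Δλ = +0.0941 rad
tan C = Δλ / ΔM = +4.1789 → C = 76.54°

76.5°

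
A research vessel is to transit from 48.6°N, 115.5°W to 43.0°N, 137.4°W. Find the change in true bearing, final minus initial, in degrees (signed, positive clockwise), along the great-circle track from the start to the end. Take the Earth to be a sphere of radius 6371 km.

-15.8°

At departure: θ₁ = atan2(sin Δλ cos φ₂, cos φ₁ sin φ₂ − sin φ₁ cos φ₂ cos Δλ) = 258.00°
At arrival: θ₂ = atan2(sin Δλ cos φ₁, −cos φ₂ sin φ₁ + sin φ₂ cos φ₁ cos Δλ) = 242.19°
Δθ = θ₂ − θ₁ = -15.8°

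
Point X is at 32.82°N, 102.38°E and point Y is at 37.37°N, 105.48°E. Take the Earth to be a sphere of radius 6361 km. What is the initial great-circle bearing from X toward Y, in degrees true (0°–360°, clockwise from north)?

N = sin Δλ·cos φ₂ = +0.0430;  D = cos φ₁ sin φ₂ − sin φ₁ cos φ₂ cos Δλ = +0.0800
initial course = atan2(N, D) = 28.26°

28.3°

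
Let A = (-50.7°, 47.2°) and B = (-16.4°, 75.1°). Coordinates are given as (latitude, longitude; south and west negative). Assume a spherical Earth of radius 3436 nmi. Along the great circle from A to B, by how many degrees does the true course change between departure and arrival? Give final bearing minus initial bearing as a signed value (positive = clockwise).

-16.4°

Initial bearing θ₁ = atan2(sin Δλ cos φ₂, cos φ₁ sin φ₂ − sin φ₁ cos φ₂ cos Δλ) = 43.25°
Final bearing θ₂ = (initial bearing from the destination back to the start) + 180° = 26.90°
Δθ = θ₂ − θ₁ = -16.4°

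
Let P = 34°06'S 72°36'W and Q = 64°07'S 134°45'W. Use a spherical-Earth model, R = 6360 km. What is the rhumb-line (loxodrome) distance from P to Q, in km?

5455 km

Δψ = ln[tan(π/4+φ₂/2)/tan(π/4+φ₁/2)] = -0.8368;  Δφ = -0.5239 rad,  Δλ = -1.0847 rad
q = Δφ/Δψ = 0.6261
d = R·√(Δφ² + q²Δλ²) = 6360·0.85770 = 5455 km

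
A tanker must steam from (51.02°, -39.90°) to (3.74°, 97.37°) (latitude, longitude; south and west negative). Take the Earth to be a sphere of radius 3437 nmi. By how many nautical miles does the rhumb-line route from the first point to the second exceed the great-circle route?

Great circle: cos σ = sin φ₁ sin φ₂ + cos φ₁ cos φ₂ cos Δλ,  σ = 1.9937 rad → d_gc = 6852.2 nmi
Rhumb line: Δψ = -0.9734, q = Δφ/Δψ = 0.8478, d_rh = R√(Δφ²+q²Δλ²) = 7535.1 nmi
Excess = 7535.1 − 6852.2 = 682.9 ≈ 683 nmi

683 nmi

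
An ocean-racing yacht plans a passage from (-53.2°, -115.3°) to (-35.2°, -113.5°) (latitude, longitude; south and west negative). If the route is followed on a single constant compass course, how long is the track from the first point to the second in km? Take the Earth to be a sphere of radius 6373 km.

Δψ = ln[tan(π/4+φ₂/2)/tan(π/4+φ₁/2)] = +0.4435;  Δφ = +0.3142 rad,  Δλ = +0.0314 rad
q = Δφ/Δψ = 0.7083
d = R·√(Δφ² + q²Δλ²) = 6373·0.31495 = 2007 km

2007 km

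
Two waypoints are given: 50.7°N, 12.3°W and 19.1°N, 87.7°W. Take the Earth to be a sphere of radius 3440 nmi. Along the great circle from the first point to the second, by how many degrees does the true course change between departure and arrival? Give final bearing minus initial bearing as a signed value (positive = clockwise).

-49.4°

At departure: θ₁ = atan2(sin Δλ cos φ₂, cos φ₁ sin φ₂ − sin φ₁ cos φ₂ cos Δλ) = 271.44°
At arrival: θ₂ = atan2(sin Δλ cos φ₁, −cos φ₂ sin φ₁ + sin φ₂ cos φ₁ cos Δλ) = 222.07°
Δθ = θ₂ − θ₁ = -49.4°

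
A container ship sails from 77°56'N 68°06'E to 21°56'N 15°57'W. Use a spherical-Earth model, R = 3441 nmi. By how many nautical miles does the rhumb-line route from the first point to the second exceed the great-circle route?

Great circle: cos σ = sin φ₁ sin φ₂ + cos φ₁ cos φ₂ cos Δλ,  σ = 1.1752 rad → d_gc = 4043.8 nmi
Rhumb line: Δψ = -1.8547, q = Δφ/Δψ = 0.5270, d_rh = R√(Δφ²+q²Δλ²) = 4288.0 nmi
Excess = 4288.0 − 4043.8 = 244.2 ≈ 244 nmi

244 nmi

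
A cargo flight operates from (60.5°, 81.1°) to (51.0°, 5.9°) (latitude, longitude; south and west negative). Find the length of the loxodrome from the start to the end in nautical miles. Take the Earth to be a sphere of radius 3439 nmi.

2588 nmi

Δψ = ln[tan(π/4+φ₂/2)/tan(π/4+φ₁/2)] = -0.2964;  Δφ = -0.1658 rad,  Δλ = -1.3125 rad
q = Δφ/Δψ = 0.5594
d = R·√(Δφ² + q²Δλ²) = 3439·0.75264 = 2588 nmi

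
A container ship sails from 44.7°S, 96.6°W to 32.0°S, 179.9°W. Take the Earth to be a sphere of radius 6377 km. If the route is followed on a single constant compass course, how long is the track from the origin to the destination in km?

7374 km

Δψ = ln[tan(π/4+φ₂/2)/tan(π/4+φ₁/2)] = +0.2840;  Δφ = +0.2217 rad,  Δλ = -1.4539 rad
q = Δφ/Δψ = 0.7806
d = R·√(Δφ² + q²Δλ²) = 6377·1.15633 = 7374 km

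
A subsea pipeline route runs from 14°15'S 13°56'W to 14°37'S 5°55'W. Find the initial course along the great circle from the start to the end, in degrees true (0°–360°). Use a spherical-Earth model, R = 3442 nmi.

θ = atan2( sin Δλ·cos φ₂ ,  cos φ₁ sin φ₂ − sin φ₁ cos φ₂ cos Δλ )
  = atan2(+0.1349, -0.0087) = 93.70°

93.7°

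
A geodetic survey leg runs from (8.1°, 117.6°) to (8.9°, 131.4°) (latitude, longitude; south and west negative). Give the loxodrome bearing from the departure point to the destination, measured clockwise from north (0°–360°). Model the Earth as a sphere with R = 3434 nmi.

Δψ = ln[tan(π/4+φ₂/2)/tan(π/4+φ₁/2)] = +0.0141
Δλ = +0.2409 rad (taken the short way round)
course = atan2(Δλ, Δψ) = 86.65°

86.6°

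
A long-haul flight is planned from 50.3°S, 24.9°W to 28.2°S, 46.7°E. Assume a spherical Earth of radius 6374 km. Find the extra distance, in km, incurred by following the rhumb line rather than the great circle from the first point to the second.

Great circle: cos σ = sin φ₁ sin φ₂ + cos φ₁ cos φ₂ cos Δλ,  σ = 0.9988 rad → d_gc = 6366.6 km
Rhumb line: Δψ = +0.5055, q = Δφ/Δψ = 0.7630, d_rh = R√(Δφ²+q²Δλ²) = 6556.2 km
Excess = 6556.2 − 6366.6 = 189.6 ≈ 190 km

190 km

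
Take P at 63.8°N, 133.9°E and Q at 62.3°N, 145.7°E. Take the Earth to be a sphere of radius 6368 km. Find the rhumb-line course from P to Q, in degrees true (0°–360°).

105.7°

Δψ = ln[tan(π/4+φ₂/2)/tan(π/4+φ₁/2)] = -0.0578
Δλ = +0.2059 rad (taken the short way round)
course = atan2(Δλ, Δψ) = 105.67°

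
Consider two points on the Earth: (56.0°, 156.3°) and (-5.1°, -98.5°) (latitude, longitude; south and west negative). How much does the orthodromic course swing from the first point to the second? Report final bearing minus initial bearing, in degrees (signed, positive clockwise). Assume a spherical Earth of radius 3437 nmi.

+66.3°

At departure: θ₁ = atan2(sin Δλ cos φ₂, cos φ₁ sin φ₂ − sin φ₁ cos φ₂ cos Δλ) = 80.16°
At arrival: θ₂ = atan2(sin Δλ cos φ₁, −cos φ₂ sin φ₁ + sin φ₂ cos φ₁ cos Δλ) = 146.42°
Δθ = θ₂ − θ₁ = +66.3°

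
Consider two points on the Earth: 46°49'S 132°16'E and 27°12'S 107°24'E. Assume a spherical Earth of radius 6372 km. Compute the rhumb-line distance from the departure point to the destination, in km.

3088 km

Rhumb course C = atan2(Δλ, Δψ) with Δψ = ln[tan(π/4+φ₂/2)/tan(π/4+φ₁/2)] = +0.4333, Δλ = -0.4340 → C = 314.95°
d = R·|Δφ| / |cos C| = 6372·0.34238 / 0.70654 = 3088 km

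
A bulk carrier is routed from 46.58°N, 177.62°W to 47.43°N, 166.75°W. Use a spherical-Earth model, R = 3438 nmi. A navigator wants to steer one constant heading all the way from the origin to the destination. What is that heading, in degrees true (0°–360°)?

83.5°

Meridional parts: M(φ₁)=+0.9209, M(φ₂)=+0.9427 → ΔM = +0.0218;  Δλ = +0.1897 rad
tan C = Δλ / ΔM = +8.7205 → C = 83.46°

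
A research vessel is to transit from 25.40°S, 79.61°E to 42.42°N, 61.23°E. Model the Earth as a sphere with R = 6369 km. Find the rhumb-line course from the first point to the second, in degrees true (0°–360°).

345.9°

Meridional parts: M(φ₁)=-0.4586, M(φ₂)=+0.8191 → ΔM = +1.2777;  Δλ = -0.3208 rad
tan C = Δλ / ΔM = -0.2511 → C = 345.91°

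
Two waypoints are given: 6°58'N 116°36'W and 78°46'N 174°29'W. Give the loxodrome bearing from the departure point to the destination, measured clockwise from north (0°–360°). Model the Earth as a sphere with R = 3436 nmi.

335.3°

Meridional parts: M(φ₁)=+0.1219, M(φ₂)=+2.3193 → ΔM = +2.1974;  Δλ = -1.0103 rad
tan C = Δλ / ΔM = -0.4598 → C = 335.31°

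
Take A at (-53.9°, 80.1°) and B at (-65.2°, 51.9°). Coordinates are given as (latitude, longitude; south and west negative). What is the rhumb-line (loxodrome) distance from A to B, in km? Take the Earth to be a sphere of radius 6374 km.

Rhumb course C = atan2(Δλ, Δψ) with Δψ = ln[tan(π/4+φ₂/2)/tan(π/4+φ₁/2)] = -0.3935, Δλ = -0.4922 → C = 231.36°
d = R·|Δφ| / |cos C| = 6374·0.19722 / 0.62449 = 2013 km

2013 km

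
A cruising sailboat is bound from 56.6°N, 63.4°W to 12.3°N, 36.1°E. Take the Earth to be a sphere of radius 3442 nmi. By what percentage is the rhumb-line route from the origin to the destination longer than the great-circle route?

Great circle: σ = 1.4816 rad → d_gc = Rσ = 5099.7 nmi
Rhumb: Δφ = -0.7732, Δλ = +1.7366, Δψ = -0.9876, q = Δφ/Δψ = 0.7829 → d_rh = R√(Δφ²+q²Δλ²) = 5383.5 nmi
Excess = (5383.5 − 5099.7) / 5099.7 = 283.8 / 5099.7 = 5.57% ≈ 5.6%

5.6%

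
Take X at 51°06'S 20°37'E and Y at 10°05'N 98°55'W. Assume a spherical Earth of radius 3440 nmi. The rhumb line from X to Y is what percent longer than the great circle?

Great circle: σ = 2.0275 rad → d_gc = Rσ = 6974.7 nmi
Rhumb: Δφ = +1.0679, Δλ = -2.0863, Δψ = +1.2178, q = Δφ/Δψ = 0.8769 → d_rh = R√(Δφ²+q²Δλ²) = 7286.7 nmi
Excess = (7286.7 − 6974.7) / 6974.7 = 312.0 / 6974.7 = 4.47% ≈ 4.5%

4.5%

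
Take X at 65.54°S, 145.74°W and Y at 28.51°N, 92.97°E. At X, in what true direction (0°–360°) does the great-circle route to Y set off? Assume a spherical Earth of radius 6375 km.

253.8°

N = sin Δλ·cos φ₂ = -0.7509;  D = cos φ₁ sin φ₂ − sin φ₁ cos φ₂ cos Δλ = -0.2178
initial course = atan2(N, D) = 253.83°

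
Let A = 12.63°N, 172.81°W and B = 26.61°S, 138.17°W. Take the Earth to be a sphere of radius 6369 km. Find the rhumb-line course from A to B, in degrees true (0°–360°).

139.4°

Meridional parts: M(φ₁)=+0.2222, M(φ₂)=-0.4821 → ΔM = -0.7043;  Δλ = +0.6046 rad
tan C = Δλ / ΔM = -0.8584 → C = 139.36°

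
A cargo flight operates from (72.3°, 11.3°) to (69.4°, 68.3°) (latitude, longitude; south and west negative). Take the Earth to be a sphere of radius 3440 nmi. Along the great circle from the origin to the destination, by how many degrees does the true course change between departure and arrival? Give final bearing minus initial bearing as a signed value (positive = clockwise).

+54.3°

Initial bearing θ₁ = atan2(sin Δλ cos φ₂, cos φ₁ sin φ₂ − sin φ₁ cos φ₂ cos Δλ) = 70.92°
Final bearing θ₂ = (initial bearing from the destination back to the start) + 180° = 125.25°
Δθ = θ₂ − θ₁ = +54.3°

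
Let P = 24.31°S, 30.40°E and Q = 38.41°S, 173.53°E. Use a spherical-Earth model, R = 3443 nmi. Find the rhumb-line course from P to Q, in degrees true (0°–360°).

96.6°

Δψ = ln[tan(π/4+φ₂/2)/tan(π/4+φ₁/2)] = -0.2895
Δλ = +2.4981 rad (taken the short way round)
course = atan2(Δλ, Δψ) = 96.61°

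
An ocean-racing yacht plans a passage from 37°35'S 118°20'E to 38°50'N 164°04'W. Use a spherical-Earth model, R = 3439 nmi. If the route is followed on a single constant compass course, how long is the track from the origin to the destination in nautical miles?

Rhumb course C = atan2(Δλ, Δψ) with Δψ = ln[tan(π/4+φ₂/2)/tan(π/4+φ₁/2)] = +1.4453, Δλ = +1.3544 → C = 43.14°
d = R·|Δφ| / |cos C| = 3439·1.33372 / 0.72970 = 6286 nmi

6286 nmi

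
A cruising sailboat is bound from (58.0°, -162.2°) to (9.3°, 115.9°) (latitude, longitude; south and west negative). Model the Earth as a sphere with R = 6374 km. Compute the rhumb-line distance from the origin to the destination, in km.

Δψ = ln[tan(π/4+φ₂/2)/tan(π/4+φ₁/2)] = -1.0861;  Δφ = -0.8500 rad,  Δλ = -1.4294 rad
q = Δφ/Δψ = 0.7826
d = R·√(Δφ² + q²Δλ²) = 6374·1.40492 = 8955 km

8955 km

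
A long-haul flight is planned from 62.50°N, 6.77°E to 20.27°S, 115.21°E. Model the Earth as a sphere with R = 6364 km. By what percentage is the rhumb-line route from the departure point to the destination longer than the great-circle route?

4.2%

Great circle: σ = 2.0312 rad → d_gc = Rσ = 12926.6 km
Rhumb: Δφ = -1.4446, Δλ = +1.8926, Δψ = -1.7691, q = Δφ/Δψ = 0.8166 → d_rh = R√(Δφ²+q²Δλ²) = 13463.1 km
Excess = (13463.1 − 12926.6) / 12926.6 = 536.5 / 12926.6 = 4.1504% ≈ 4.2%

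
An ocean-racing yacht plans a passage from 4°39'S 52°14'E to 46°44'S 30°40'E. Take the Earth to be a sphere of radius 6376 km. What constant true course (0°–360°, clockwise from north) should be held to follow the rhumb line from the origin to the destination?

Δψ = ln[tan(π/4+φ₂/2)/tan(π/4+φ₁/2)] = -0.8436
Δλ = -0.3764 rad (taken the short way round)
course = atan2(Δλ, Δψ) = 204.05°

204.0°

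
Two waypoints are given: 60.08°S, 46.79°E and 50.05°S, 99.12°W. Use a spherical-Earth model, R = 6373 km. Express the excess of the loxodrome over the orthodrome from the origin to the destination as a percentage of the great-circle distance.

25.8%

Great circle: σ = 1.1602 rad → d_gc = Rσ = 7393.7 km
Rhumb: Δφ = +0.1751, Δλ = -2.5466, Δψ = +0.3077, q = Δφ/Δψ = 0.5689 → d_rh = R√(Δφ²+q²Δλ²) = 9300.1 km
Excess = (9300.1 − 7393.7) / 7393.7 = 1906.4 / 7393.7 = 25.78% ≈ 25.8%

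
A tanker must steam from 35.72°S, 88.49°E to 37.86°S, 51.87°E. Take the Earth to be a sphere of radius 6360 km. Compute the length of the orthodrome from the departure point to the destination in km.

3243 km

cos σ = sin φ₁ sin φ₂ + cos φ₁ cos φ₂ cos Δλ
      = sin(-35.72°)sin(-37.86°) + cos(-35.72°)cos(-37.86°)cos(-36.62°) = 0.8728
σ = 29.217° → d = Rσ = 6360·0.50993 = 3243 km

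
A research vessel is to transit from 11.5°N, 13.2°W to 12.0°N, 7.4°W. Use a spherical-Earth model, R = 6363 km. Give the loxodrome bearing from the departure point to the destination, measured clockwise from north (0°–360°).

85.0°

Meridional parts: M(φ₁)=+0.2021, M(φ₂)=+0.2110 → ΔM = +0.0089;  Δλ = +0.1012 rad
tan C = Δλ / ΔM = +11.3569 → C = 84.97°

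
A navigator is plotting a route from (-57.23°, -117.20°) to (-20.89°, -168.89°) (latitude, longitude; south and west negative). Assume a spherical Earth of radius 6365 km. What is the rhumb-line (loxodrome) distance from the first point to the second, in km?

5883 km

Δψ = ln[tan(π/4+φ₂/2)/tan(π/4+φ₁/2)] = +0.8511;  Δφ = +0.6343 rad,  Δλ = -0.9022 rad
q = Δφ/Δψ = 0.7452
d = R·√(Δφ² + q²Δλ²) = 6365·0.92426 = 5883 km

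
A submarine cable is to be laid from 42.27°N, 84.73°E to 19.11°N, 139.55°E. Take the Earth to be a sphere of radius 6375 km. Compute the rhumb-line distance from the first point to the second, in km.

5789 km

Rhumb course C = atan2(Δλ, Δψ) with Δψ = ln[tan(π/4+φ₂/2)/tan(π/4+φ₁/2)] = -0.4756, Δλ = +0.9568 → C = 116.43°
d = R·|Δφ| / |cos C| = 6375·0.40422 / 0.44514 = 5789 km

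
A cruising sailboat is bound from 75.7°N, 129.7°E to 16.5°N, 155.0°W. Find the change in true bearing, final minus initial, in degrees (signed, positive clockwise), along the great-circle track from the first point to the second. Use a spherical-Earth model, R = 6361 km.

Initial bearing θ₁ = atan2(sin Δλ cos φ₂, cos φ₁ sin φ₂ − sin φ₁ cos φ₂ cos Δλ) = 100.12°
Final bearing θ₂ = (initial bearing from the destination back to the start) + 180° = 165.31°
Δθ = θ₂ − θ₁ = +65.2°

+65.2°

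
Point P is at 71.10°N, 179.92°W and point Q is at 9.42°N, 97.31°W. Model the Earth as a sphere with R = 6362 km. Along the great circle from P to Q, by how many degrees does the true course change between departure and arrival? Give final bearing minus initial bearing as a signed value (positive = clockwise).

+67.0°

Initial bearing θ₁ = atan2(sin Δλ cos φ₂, cos φ₁ sin φ₂ − sin φ₁ cos φ₂ cos Δλ) = 93.92°
Final bearing θ₂ = (initial bearing from the destination back to the start) + 180° = 160.88°
Δθ = θ₂ − θ₁ = +67.0°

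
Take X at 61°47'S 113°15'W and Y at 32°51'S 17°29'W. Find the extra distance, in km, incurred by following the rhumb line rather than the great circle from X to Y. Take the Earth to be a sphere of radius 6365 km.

543 km

Great circle: cos σ = sin φ₁ sin φ₂ + cos φ₁ cos φ₂ cos Δλ,  σ = 1.1173 rad → d_gc = 7111.90 km
Rhumb line: Δψ = +0.7734, q = Δφ/Δψ = 0.6530, d_rh = R√(Δφ²+q²Δλ²) = 7654.42 km
Excess = 7654.42 − 7111.90 = 542.52 ≈ 543 km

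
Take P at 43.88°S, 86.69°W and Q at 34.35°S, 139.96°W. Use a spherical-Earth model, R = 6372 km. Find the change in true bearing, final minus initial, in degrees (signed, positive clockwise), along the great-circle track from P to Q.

At departure: θ₁ = atan2(sin Δλ cos φ₂, cos φ₁ sin φ₂ − sin φ₁ cos φ₂ cos Δλ) = 264.44°
At arrival: θ₂ = atan2(sin Δλ cos φ₁, −cos φ₂ sin φ₁ + sin φ₂ cos φ₁ cos Δλ) = 299.67°
Δθ = θ₂ − θ₁ = +35.2°

+35.2°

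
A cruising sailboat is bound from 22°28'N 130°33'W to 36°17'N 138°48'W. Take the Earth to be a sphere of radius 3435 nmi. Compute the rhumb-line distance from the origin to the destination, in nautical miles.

Rhumb course C = atan2(Δλ, Δψ) with Δψ = ln[tan(π/4+φ₂/2)/tan(π/4+φ₁/2)] = +0.2778, Δλ = -0.1440 → C = 332.60°
d = R·|Δφ| / |cos C| = 3435·0.24115 / 0.88785 = 933 nmi

933 nmi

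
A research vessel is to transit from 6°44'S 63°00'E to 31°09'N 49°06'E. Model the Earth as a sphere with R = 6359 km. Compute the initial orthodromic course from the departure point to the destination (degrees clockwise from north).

341.4°

N = sin Δλ·cos φ₂ = -0.2056;  D = cos φ₁ sin φ₂ − sin φ₁ cos φ₂ cos Δλ = +0.6111
initial course = atan2(N, D) = 341.41°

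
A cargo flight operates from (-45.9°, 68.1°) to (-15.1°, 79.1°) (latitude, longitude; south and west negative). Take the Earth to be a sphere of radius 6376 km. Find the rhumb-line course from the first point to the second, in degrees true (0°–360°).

Meridional parts: M(φ₁)=-0.9038, M(φ₂)=-0.2666 → ΔM = +0.6371;  Δλ = +0.1920 rad
tan C = Δλ / ΔM = +0.3013 → C = 16.77°

16.8°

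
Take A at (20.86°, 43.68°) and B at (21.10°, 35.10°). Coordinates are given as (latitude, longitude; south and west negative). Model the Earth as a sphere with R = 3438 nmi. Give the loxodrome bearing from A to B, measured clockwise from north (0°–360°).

271.7°

Δψ = ln[tan(π/4+φ₂/2)/tan(π/4+φ₁/2)] = +0.0045
Δλ = -0.1497 rad (taken the short way round)
course = atan2(Δλ, Δψ) = 271.72°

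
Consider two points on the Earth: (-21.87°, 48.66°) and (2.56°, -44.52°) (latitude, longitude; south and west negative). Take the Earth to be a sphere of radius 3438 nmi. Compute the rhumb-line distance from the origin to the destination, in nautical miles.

5661 nmi

Rhumb course C = atan2(Δλ, Δψ) with Δψ = ln[tan(π/4+φ₂/2)/tan(π/4+φ₁/2)] = +0.4360, Δλ = -1.6263 → C = 285.01°
d = R·|Δφ| / |cos C| = 3438·0.42638 / 0.25896 = 5661 nmi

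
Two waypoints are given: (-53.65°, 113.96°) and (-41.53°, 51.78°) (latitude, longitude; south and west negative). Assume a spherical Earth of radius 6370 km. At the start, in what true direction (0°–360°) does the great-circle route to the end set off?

260.4°

N = sin Δλ·cos φ₂ = -0.6621;  D = cos φ₁ sin φ₂ − sin φ₁ cos φ₂ cos Δλ = -0.1116
initial course = atan2(N, D) = 260.43°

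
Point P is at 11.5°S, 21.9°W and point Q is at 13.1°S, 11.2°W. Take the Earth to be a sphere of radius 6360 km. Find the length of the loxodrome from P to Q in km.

1174 km

Rhumb course C = atan2(Δλ, Δψ) with Δψ = ln[tan(π/4+φ₂/2)/tan(π/4+φ₁/2)] = -0.0286, Δλ = +0.1868 → C = 98.70°
d = R·|Δφ| / |cos C| = 6360·0.02793 / 0.15129 = 1174 km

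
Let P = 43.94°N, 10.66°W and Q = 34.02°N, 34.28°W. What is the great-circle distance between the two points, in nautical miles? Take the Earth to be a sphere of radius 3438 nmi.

cos σ = sin φ₁ sin φ₂ + cos φ₁ cos φ₂ cos Δλ
      = sin(43.94°)sin(34.02°) + cos(43.94°)cos(34.02°)cos(-23.62°) = 0.9350
σ = 20.764° → d = Rσ = 3438·0.36240 = 1246 nmi

1246 nmi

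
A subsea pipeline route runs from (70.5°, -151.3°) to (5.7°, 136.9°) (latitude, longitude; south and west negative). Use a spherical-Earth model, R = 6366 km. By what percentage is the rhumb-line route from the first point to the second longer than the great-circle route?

3.2%

Great circle: σ = 1.3721 rad → d_gc = Rσ = 8734.9 km
Rhumb: Δφ = -1.1310, Δλ = -1.2531, Δψ = -1.6616, q = Δφ/Δψ = 0.6807 → d_rh = R√(Δφ²+q²Δλ²) = 9017.8 km
Excess = (9017.8 − 8734.9) / 8734.9 = 282.9 / 8734.9 = 3.24% ≈ 3.2%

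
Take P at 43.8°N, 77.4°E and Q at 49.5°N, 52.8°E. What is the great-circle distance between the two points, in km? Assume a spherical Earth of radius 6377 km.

1973 km

cos σ = sin φ₁ sin φ₂ + cos φ₁ cos φ₂ cos Δλ
      = sin(43.80°)sin(49.50°) + cos(43.80°)cos(49.50°)cos(-24.60°) = 0.9525
σ = 17.728° → d = Rσ = 6377·0.30942 = 1973 km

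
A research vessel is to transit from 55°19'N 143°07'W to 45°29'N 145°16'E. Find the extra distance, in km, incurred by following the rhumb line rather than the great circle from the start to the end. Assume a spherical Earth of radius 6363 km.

Great circle: cos σ = sin φ₁ sin φ₂ + cos φ₁ cos φ₂ cos Δλ,  σ = 0.7782 rad → d_gc = 4951.8 km
Rhumb line: Δψ = -0.2706, q = Δφ/Δψ = 0.6343, d_rh = R√(Δφ²+q²Δλ²) = 5162.0 km
Excess = 5162.0 − 4951.8 = 210.2 ≈ 210 km

210 km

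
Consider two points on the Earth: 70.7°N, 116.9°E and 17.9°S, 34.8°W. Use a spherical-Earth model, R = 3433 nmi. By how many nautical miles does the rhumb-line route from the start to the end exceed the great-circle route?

Great circle: cos σ = sin φ₁ sin φ₂ + cos φ₁ cos φ₂ cos Δλ,  σ = 2.1737 rad → d_gc = 7462.2 nmi
Rhumb line: Δψ = -2.0894, q = Δφ/Δψ = 0.7401, d_rh = R√(Δφ²+q²Δλ²) = 8569.5 nmi
Excess = 8569.5 − 7462.2 = 1107.3 ≈ 1107 nmi

1107 nmi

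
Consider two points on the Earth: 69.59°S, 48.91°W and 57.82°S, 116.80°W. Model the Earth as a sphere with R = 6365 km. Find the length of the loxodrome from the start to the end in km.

3537 km

Δψ = ln[tan(π/4+φ₂/2)/tan(π/4+φ₁/2)] = +0.4714;  Δφ = +0.2054 rad,  Δλ = -1.1849 rad
q = Δφ/Δψ = 0.4357
d = R·√(Δφ² + q²Δλ²) = 6365·0.55567 = 3537 km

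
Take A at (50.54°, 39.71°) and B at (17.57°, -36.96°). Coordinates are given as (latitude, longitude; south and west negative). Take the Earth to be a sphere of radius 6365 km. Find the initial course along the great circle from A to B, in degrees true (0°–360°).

271.4°

N = sin Δλ·cos φ₂ = -0.9277;  D = cos φ₁ sin φ₂ − sin φ₁ cos φ₂ cos Δλ = +0.0221
initial course = atan2(N, D) = 271.37°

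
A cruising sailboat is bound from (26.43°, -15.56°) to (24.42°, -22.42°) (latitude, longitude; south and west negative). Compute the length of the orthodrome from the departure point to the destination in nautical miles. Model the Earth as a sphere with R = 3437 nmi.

391 nmi

cos σ = sin φ₁ sin φ₂ + cos φ₁ cos φ₂ cos Δλ
      = sin(26.43°)sin(24.42°) + cos(26.43°)cos(24.42°)cos(-6.86°) = 0.9935
σ = 6.512° → d = Rσ = 3437·0.11366 = 391 nmi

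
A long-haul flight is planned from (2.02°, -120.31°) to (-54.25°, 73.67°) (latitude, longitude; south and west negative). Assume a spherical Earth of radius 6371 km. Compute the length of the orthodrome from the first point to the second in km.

cos σ = sin φ₁ sin φ₂ + cos φ₁ cos φ₂ cos Δλ
      = sin(2.02°)sin(-54.25°) + cos(2.02°)cos(-54.25°)cos(-166.02°) = -0.5952
σ = 126.527° → d = Rσ = 6371·2.20831 = 14069 km

14069 km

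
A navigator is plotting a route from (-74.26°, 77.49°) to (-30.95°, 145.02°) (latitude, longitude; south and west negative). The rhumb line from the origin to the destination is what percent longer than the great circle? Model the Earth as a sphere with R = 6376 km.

4.0%

Great circle: σ = 0.9472 rad → d_gc = Rσ = 6039.6 km
Rhumb: Δφ = +0.7559, Δλ = +1.1786, Δψ = +1.4103, q = Δφ/Δψ = 0.5360 → d_rh = R√(Δφ²+q²Δλ²) = 6281.1 km
Excess = (6281.1 − 6039.6) / 6039.6 = 241.5 / 6039.6 = 4.00% ≈ 4.0%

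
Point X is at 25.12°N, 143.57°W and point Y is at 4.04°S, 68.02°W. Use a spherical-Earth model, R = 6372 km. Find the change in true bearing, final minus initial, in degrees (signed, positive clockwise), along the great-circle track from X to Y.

+16.7°

Initial bearing θ₁ = atan2(sin Δλ cos φ₂, cos φ₁ sin φ₂ − sin φ₁ cos φ₂ cos Δλ) = 99.95°
Final bearing θ₂ = (initial bearing from the destination back to the start) + 180° = 116.62°
Δθ = θ₂ − θ₁ = +16.7°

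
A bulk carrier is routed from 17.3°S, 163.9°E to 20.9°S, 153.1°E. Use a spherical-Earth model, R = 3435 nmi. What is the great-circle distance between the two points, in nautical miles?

649 nmi

cos σ = sin φ₁ sin φ₂ + cos φ₁ cos φ₂ cos Δλ
      = sin(-17.30°)sin(-20.90°) + cos(-17.30°)cos(-20.90°)cos(-10.80°) = 0.9822
σ = 10.818° → d = Rσ = 3435·0.18881 = 649 nmi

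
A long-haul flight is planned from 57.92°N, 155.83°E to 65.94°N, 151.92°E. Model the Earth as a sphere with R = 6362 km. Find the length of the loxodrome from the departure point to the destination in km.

Δψ = ln[tan(π/4+φ₂/2)/tan(π/4+φ₁/2)] = +0.2994;  Δφ = +0.1400 rad,  Δλ = -0.0682 rad
q = Δφ/Δψ = 0.4674
d = R·√(Δφ² + q²Δλ²) = 6362·0.14356 = 913 km

913 km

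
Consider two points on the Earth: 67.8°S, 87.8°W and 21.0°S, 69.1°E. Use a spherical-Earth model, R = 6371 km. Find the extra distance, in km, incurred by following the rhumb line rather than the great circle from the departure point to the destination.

Great circle: cos σ = sin φ₁ sin φ₂ + cos φ₁ cos φ₂ cos Δλ,  σ = 1.5635 rad → d_gc = 9960.8 km
Rhumb line: Δψ = +1.2536, q = Δφ/Δψ = 0.6515, d_rh = R√(Δφ²+q²Δλ²) = 12501.8 km
Excess = 12501.8 − 9960.8 = 2541.0 ≈ 2541 km

2541 km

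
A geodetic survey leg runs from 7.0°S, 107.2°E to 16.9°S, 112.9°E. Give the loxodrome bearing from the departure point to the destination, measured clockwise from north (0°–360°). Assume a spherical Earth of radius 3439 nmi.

Δψ = ln[tan(π/4+φ₂/2)/tan(π/4+φ₁/2)] = -0.1769
Δλ = +0.0995 rad (taken the short way round)
course = atan2(Δλ, Δψ) = 150.64°

150.6°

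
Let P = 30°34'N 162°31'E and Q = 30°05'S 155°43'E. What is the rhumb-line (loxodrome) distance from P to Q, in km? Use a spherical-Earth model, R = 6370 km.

6781 km

Rhumb course C = atan2(Δλ, Δψ) with Δψ = ln[tan(π/4+φ₂/2)/tan(π/4+φ₁/2)] = -1.1117, Δλ = -0.1187 → C = 186.09°
d = R·|Δφ| / |cos C| = 6370·1.05854 / 0.99435 = 6781 km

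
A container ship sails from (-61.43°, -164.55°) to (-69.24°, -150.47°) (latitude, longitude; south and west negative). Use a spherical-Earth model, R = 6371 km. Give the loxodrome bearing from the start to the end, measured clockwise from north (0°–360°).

143.3°

Δψ = ln[tan(π/4+φ₂/2)/tan(π/4+φ₁/2)] = -0.3293
Δλ = +0.2457 rad (taken the short way round)
course = atan2(Δλ, Δψ) = 143.27°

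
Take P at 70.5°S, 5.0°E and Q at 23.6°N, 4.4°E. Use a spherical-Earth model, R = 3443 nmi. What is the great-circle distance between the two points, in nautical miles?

5655 nmi

Haversine: a = sin²(Δφ/2)+cos φ₁ cos φ₂ sin²(Δλ/2) = 0.53576;  σ = 2·atan2(√a,√(1−a))
σ = 94.101° → d = Rσ = 3443·1.64237 = 5655 nmi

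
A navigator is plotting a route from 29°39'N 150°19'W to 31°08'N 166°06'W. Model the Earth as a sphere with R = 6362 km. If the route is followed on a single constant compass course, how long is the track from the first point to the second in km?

1521 km

Δψ = ln[tan(π/4+φ₂/2)/tan(π/4+φ₁/2)] = +0.0300;  Δφ = +0.0259 rad,  Δλ = -0.2755 rad
q = Δφ/Δψ = 0.8625
d = R·√(Δφ² + q²Δλ²) = 6362·0.23901 = 1521 km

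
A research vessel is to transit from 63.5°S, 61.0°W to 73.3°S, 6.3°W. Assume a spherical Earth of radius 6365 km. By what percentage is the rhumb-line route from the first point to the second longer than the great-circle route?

Great circle: σ = 0.3729 rad → d_gc = Rσ = 2373.4 km
Rhumb: Δφ = -0.1710, Δλ = +0.9547, Δψ = -0.4727, q = Δφ/Δψ = 0.3619 → d_rh = R√(Δφ²+q²Δλ²) = 2453.6 km
Excess = (2453.6 − 2373.4) / 2373.4 = 80.2 / 2373.4 = 3.38% ≈ 3.4%

3.4%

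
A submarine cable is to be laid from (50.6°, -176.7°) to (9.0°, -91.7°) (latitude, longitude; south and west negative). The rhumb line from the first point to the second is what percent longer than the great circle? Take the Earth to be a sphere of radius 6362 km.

Great circle: σ = 1.3944 rad → d_gc = Rσ = 8870.9 km
Rhumb: Δφ = -0.7261, Δλ = +1.4835, Δψ = -0.8693, q = Δφ/Δψ = 0.8352 → d_rh = R√(Δφ²+q²Δλ²) = 9136.3 km
Excess = (9136.3 − 8870.9) / 8870.9 = 265.4 / 8870.9 = 2.99% ≈ 3.0%

3.0%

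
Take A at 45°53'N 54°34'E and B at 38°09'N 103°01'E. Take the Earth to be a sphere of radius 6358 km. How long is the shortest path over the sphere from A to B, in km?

Haversine: a = sin²(Δφ/2)+cos φ₁ cos φ₂ sin²(Δλ/2) = 0.09671;  σ = 2·atan2(√a,√(1−a))
σ = 36.238° → d = Rσ = 6358·0.63247 = 4021 km

4021 km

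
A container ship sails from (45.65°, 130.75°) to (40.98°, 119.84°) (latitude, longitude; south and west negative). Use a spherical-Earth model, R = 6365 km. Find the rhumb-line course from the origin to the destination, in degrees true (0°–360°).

239.5°

Δψ = ln[tan(π/4+φ₂/2)/tan(π/4+φ₁/2)] = -0.1121
Δλ = -0.1904 rad (taken the short way round)
course = atan2(Δλ, Δψ) = 239.51°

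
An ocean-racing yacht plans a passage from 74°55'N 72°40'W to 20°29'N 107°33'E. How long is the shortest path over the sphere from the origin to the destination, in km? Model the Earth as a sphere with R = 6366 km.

cos σ = sin φ₁ sin φ₂ + cos φ₁ cos φ₂ cos Δλ
      = sin(74.92°)sin(20.48°) + cos(74.92°)cos(20.48°)cos(-179.78°) = 0.0941
σ = 84.600° → d = Rσ = 6366·1.47655 = 9400 km

9400 km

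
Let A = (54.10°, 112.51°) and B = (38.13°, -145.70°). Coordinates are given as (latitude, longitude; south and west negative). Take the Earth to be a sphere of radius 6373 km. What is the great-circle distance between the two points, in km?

7347 km

Haversine: a = sin²(Δφ/2)+cos φ₁ cos φ₂ sin²(Δλ/2) = 0.29704;  σ = 2·atan2(√a,√(1−a))
σ = 66.052° → d = Rσ = 6373·1.15282 = 7347 km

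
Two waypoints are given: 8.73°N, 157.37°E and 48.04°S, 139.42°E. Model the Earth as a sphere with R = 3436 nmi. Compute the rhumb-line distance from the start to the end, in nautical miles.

Rhumb course C = atan2(Δλ, Δψ) with Δψ = ln[tan(π/4+φ₂/2)/tan(π/4+φ₁/2)] = -1.1115, Δλ = -0.3133 → C = 195.74°
d = R·|Δφ| / |cos C| = 3436·0.99082 / 0.96250 = 3537 nmi

3537 nmi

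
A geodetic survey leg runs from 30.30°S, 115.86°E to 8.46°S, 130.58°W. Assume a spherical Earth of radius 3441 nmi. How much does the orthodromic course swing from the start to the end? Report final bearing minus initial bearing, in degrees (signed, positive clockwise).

-54.6°

Initial bearing θ₁ = atan2(sin Δλ cos φ₂, cos φ₁ sin φ₂ − sin φ₁ cos φ₂ cos Δλ) = 109.80°
Final bearing θ₂ = (initial bearing from the destination back to the start) + 180° = 55.21°
Δθ = θ₂ − θ₁ = -54.6°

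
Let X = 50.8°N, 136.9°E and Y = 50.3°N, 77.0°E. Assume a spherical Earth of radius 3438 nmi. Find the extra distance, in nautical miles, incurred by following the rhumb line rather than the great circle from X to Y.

Great circle: cos σ = sin φ₁ sin φ₂ + cos φ₁ cos φ₂ cos Δλ,  σ = 0.6456 rad → d_gc = 2219.7 nmi
Rhumb line: Δψ = -0.0137, q = Δφ/Δψ = 0.6354, d_rh = R√(Δφ²+q²Δλ²) = 2284.0 nmi
Excess = 2284.0 − 2219.7 = 64.3 ≈ 64 nmi

64 nmi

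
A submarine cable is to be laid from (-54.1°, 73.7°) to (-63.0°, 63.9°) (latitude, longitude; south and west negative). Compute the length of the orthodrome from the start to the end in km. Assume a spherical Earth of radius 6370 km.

cos σ = sin φ₁ sin φ₂ + cos φ₁ cos φ₂ cos Δλ
      = sin(-54.10°)sin(-63.00°) + cos(-54.10°)cos(-63.00°)cos(-9.80°) = 0.9841
σ = 10.239° → d = Rσ = 6370·0.17870 = 1138 km

1138 km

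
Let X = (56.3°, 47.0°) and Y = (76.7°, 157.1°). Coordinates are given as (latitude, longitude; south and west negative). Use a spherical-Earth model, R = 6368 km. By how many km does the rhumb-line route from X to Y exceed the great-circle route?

648 km

Great circle: cos σ = sin φ₁ sin φ₂ + cos φ₁ cos φ₂ cos Δλ,  σ = 0.6986 rad → d_gc = 4448.4 km
Rhumb line: Δψ = +0.9547, q = Δφ/Δψ = 0.3730, d_rh = R√(Δφ²+q²Δλ²) = 5096.0 km
Excess = 5096.0 − 4448.4 = 647.6 ≈ 648 km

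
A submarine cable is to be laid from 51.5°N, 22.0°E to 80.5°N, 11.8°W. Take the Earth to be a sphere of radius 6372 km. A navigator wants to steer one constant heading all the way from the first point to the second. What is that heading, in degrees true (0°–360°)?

337.7°

Meridional parts: M(φ₁)=+1.0521, M(φ₂)=+2.4878 → ΔM = +1.4357;  Δλ = -0.5899 rad
tan C = Δλ / ΔM = -0.4109 → C = 337.66°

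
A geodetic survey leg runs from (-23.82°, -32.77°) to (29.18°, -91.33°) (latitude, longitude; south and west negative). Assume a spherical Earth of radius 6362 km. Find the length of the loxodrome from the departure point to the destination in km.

Δψ = ln[tan(π/4+φ₂/2)/tan(π/4+φ₁/2)] = +0.9611;  Δφ = +0.9250 rad,  Δλ = -1.0221 rad
q = Δφ/Δψ = 0.9625
d = R·√(Δφ² + q²Δλ²) = 6362·1.35031 = 8591 km

8591 km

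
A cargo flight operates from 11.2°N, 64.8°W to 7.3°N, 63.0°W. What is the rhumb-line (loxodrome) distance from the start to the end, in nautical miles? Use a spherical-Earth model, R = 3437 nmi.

257 nmi

Δψ = ln[tan(π/4+φ₂/2)/tan(π/4+φ₁/2)] = -0.0690;  Δφ = -0.0681 rad,  Δλ = +0.0314 rad
q = Δφ/Δψ = 0.9868
d = R·√(Δφ² + q²Δλ²) = 3437·0.07480 = 257 nmi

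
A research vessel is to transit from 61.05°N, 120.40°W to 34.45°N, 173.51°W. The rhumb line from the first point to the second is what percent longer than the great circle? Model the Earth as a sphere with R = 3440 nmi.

Great circle: σ = 0.7457 rad → d_gc = Rσ = 2565.3 nmi
Rhumb: Δφ = -0.4643, Δλ = -0.9269, Δψ = -0.7130, q = Δφ/Δψ = 0.6511 → d_rh = R√(Δφ²+q²Δλ²) = 2619.3 nmi
Excess = (2619.3 − 2565.3) / 2565.3 = 54.0 / 2565.3 = 2.11% ≈ 2.1%

2.1%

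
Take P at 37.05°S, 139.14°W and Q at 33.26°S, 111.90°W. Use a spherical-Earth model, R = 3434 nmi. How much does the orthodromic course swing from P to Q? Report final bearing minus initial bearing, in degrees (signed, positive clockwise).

Initial bearing θ₁ = atan2(sin Δλ cos φ₂, cos φ₁ sin φ₂ − sin φ₁ cos φ₂ cos Δλ) = 88.47°
Final bearing θ₂ = (initial bearing from the destination back to the start) + 180° = 72.58°
Δθ = θ₂ − θ₁ = -15.9°

-15.9°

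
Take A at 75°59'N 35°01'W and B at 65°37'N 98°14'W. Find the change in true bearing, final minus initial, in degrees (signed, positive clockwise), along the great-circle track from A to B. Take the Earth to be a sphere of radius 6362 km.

Initial bearing θ₁ = atan2(sin Δλ cos φ₂, cos φ₁ sin φ₂ − sin φ₁ cos φ₂ cos Δλ) = 276.21°
Final bearing θ₂ = (initial bearing from the destination back to the start) + 180° = 215.68°
Δθ = θ₂ − θ₁ = -60.5°

-60.5°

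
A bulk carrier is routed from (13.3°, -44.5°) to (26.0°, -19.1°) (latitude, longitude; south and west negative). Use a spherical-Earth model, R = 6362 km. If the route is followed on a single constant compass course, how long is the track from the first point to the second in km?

Rhumb course C = atan2(Δλ, Δψ) with Δψ = ln[tan(π/4+φ₂/2)/tan(π/4+φ₁/2)] = +0.2360, Δλ = +0.4433 → C = 61.97°
d = R·|Δφ| / |cos C| = 6362·0.22166 / 0.46987 = 3001 km

3001 km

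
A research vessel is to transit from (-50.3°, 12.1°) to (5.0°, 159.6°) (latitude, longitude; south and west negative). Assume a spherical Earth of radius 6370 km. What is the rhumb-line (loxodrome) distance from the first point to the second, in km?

Δψ = ln[tan(π/4+φ₂/2)/tan(π/4+φ₁/2)] = +1.1062;  Δφ = +0.9652 rad,  Δλ = +2.5744 rad
q = Δφ/Δψ = 0.8725
d = R·√(Δφ² + q²Δλ²) = 6370·2.44467 = 15573 km

15573 km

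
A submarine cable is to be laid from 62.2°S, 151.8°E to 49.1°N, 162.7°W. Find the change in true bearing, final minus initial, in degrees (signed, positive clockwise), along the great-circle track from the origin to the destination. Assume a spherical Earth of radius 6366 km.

-9.7°

At departure: θ₁ = atan2(sin Δλ cos φ₂, cos φ₁ sin φ₂ − sin φ₁ cos φ₂ cos Δλ) = 31.62°
At arrival: θ₂ = atan2(sin Δλ cos φ₁, −cos φ₂ sin φ₁ + sin φ₂ cos φ₁ cos Δλ) = 21.93°
Δθ = θ₂ − θ₁ = -9.7°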